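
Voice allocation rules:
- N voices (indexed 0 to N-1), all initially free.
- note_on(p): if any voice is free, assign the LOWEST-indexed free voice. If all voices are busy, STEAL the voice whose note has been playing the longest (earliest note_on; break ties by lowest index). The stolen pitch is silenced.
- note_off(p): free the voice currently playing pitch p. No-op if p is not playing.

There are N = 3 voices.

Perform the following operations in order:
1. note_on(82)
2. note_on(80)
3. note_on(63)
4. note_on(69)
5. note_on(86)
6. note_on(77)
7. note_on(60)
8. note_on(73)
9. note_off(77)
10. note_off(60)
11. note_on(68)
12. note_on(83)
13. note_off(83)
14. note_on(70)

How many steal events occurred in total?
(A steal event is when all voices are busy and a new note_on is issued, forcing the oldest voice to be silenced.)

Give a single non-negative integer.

Answer: 5

Derivation:
Op 1: note_on(82): voice 0 is free -> assigned | voices=[82 - -]
Op 2: note_on(80): voice 1 is free -> assigned | voices=[82 80 -]
Op 3: note_on(63): voice 2 is free -> assigned | voices=[82 80 63]
Op 4: note_on(69): all voices busy, STEAL voice 0 (pitch 82, oldest) -> assign | voices=[69 80 63]
Op 5: note_on(86): all voices busy, STEAL voice 1 (pitch 80, oldest) -> assign | voices=[69 86 63]
Op 6: note_on(77): all voices busy, STEAL voice 2 (pitch 63, oldest) -> assign | voices=[69 86 77]
Op 7: note_on(60): all voices busy, STEAL voice 0 (pitch 69, oldest) -> assign | voices=[60 86 77]
Op 8: note_on(73): all voices busy, STEAL voice 1 (pitch 86, oldest) -> assign | voices=[60 73 77]
Op 9: note_off(77): free voice 2 | voices=[60 73 -]
Op 10: note_off(60): free voice 0 | voices=[- 73 -]
Op 11: note_on(68): voice 0 is free -> assigned | voices=[68 73 -]
Op 12: note_on(83): voice 2 is free -> assigned | voices=[68 73 83]
Op 13: note_off(83): free voice 2 | voices=[68 73 -]
Op 14: note_on(70): voice 2 is free -> assigned | voices=[68 73 70]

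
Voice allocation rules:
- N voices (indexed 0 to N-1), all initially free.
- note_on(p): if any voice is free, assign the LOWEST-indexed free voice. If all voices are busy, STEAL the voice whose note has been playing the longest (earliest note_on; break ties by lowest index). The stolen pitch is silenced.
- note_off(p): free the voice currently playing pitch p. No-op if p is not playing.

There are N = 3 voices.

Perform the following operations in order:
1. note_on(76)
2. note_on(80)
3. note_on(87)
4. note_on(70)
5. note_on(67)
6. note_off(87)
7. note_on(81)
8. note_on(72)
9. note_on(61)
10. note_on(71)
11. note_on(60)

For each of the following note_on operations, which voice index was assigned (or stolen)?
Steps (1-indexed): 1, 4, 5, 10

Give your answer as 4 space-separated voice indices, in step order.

Op 1: note_on(76): voice 0 is free -> assigned | voices=[76 - -]
Op 2: note_on(80): voice 1 is free -> assigned | voices=[76 80 -]
Op 3: note_on(87): voice 2 is free -> assigned | voices=[76 80 87]
Op 4: note_on(70): all voices busy, STEAL voice 0 (pitch 76, oldest) -> assign | voices=[70 80 87]
Op 5: note_on(67): all voices busy, STEAL voice 1 (pitch 80, oldest) -> assign | voices=[70 67 87]
Op 6: note_off(87): free voice 2 | voices=[70 67 -]
Op 7: note_on(81): voice 2 is free -> assigned | voices=[70 67 81]
Op 8: note_on(72): all voices busy, STEAL voice 0 (pitch 70, oldest) -> assign | voices=[72 67 81]
Op 9: note_on(61): all voices busy, STEAL voice 1 (pitch 67, oldest) -> assign | voices=[72 61 81]
Op 10: note_on(71): all voices busy, STEAL voice 2 (pitch 81, oldest) -> assign | voices=[72 61 71]
Op 11: note_on(60): all voices busy, STEAL voice 0 (pitch 72, oldest) -> assign | voices=[60 61 71]

Answer: 0 0 1 2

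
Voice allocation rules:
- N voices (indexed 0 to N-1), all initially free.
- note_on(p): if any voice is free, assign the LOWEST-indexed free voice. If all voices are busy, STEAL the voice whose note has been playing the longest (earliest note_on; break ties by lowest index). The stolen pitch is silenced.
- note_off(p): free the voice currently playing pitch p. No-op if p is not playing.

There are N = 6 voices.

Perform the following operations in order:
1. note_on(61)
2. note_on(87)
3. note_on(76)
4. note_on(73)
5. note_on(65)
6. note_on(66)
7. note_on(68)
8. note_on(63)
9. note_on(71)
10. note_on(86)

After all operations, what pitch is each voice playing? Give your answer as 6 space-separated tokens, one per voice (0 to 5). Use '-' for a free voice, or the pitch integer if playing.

Op 1: note_on(61): voice 0 is free -> assigned | voices=[61 - - - - -]
Op 2: note_on(87): voice 1 is free -> assigned | voices=[61 87 - - - -]
Op 3: note_on(76): voice 2 is free -> assigned | voices=[61 87 76 - - -]
Op 4: note_on(73): voice 3 is free -> assigned | voices=[61 87 76 73 - -]
Op 5: note_on(65): voice 4 is free -> assigned | voices=[61 87 76 73 65 -]
Op 6: note_on(66): voice 5 is free -> assigned | voices=[61 87 76 73 65 66]
Op 7: note_on(68): all voices busy, STEAL voice 0 (pitch 61, oldest) -> assign | voices=[68 87 76 73 65 66]
Op 8: note_on(63): all voices busy, STEAL voice 1 (pitch 87, oldest) -> assign | voices=[68 63 76 73 65 66]
Op 9: note_on(71): all voices busy, STEAL voice 2 (pitch 76, oldest) -> assign | voices=[68 63 71 73 65 66]
Op 10: note_on(86): all voices busy, STEAL voice 3 (pitch 73, oldest) -> assign | voices=[68 63 71 86 65 66]

Answer: 68 63 71 86 65 66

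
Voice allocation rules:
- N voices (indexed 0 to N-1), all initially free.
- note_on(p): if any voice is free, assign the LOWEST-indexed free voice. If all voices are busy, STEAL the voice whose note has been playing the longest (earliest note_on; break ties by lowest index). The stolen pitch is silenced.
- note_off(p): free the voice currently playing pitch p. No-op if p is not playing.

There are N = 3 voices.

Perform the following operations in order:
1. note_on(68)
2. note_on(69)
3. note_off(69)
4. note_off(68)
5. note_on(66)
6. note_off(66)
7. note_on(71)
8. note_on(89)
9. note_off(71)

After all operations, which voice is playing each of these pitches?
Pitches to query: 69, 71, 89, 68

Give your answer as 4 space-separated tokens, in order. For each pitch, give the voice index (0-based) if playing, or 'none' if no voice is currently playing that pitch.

Answer: none none 1 none

Derivation:
Op 1: note_on(68): voice 0 is free -> assigned | voices=[68 - -]
Op 2: note_on(69): voice 1 is free -> assigned | voices=[68 69 -]
Op 3: note_off(69): free voice 1 | voices=[68 - -]
Op 4: note_off(68): free voice 0 | voices=[- - -]
Op 5: note_on(66): voice 0 is free -> assigned | voices=[66 - -]
Op 6: note_off(66): free voice 0 | voices=[- - -]
Op 7: note_on(71): voice 0 is free -> assigned | voices=[71 - -]
Op 8: note_on(89): voice 1 is free -> assigned | voices=[71 89 -]
Op 9: note_off(71): free voice 0 | voices=[- 89 -]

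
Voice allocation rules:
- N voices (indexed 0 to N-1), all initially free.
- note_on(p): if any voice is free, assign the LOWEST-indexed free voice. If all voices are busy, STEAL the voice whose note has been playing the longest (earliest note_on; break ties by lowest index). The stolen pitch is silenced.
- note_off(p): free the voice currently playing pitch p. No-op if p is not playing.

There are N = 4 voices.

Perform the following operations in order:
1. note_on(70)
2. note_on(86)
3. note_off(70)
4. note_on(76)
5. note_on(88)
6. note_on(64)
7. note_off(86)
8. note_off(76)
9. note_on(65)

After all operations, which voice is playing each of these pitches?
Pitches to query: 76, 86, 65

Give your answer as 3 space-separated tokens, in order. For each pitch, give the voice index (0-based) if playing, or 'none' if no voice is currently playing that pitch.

Answer: none none 0

Derivation:
Op 1: note_on(70): voice 0 is free -> assigned | voices=[70 - - -]
Op 2: note_on(86): voice 1 is free -> assigned | voices=[70 86 - -]
Op 3: note_off(70): free voice 0 | voices=[- 86 - -]
Op 4: note_on(76): voice 0 is free -> assigned | voices=[76 86 - -]
Op 5: note_on(88): voice 2 is free -> assigned | voices=[76 86 88 -]
Op 6: note_on(64): voice 3 is free -> assigned | voices=[76 86 88 64]
Op 7: note_off(86): free voice 1 | voices=[76 - 88 64]
Op 8: note_off(76): free voice 0 | voices=[- - 88 64]
Op 9: note_on(65): voice 0 is free -> assigned | voices=[65 - 88 64]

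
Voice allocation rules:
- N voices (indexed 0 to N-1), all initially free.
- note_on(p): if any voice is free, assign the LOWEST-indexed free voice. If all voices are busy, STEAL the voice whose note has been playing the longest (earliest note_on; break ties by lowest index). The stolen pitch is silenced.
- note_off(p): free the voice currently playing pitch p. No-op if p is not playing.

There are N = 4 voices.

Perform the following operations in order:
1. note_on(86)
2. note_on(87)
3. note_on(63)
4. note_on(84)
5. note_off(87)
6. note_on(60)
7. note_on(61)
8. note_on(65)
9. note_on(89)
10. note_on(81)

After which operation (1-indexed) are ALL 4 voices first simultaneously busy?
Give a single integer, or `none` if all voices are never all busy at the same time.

Answer: 4

Derivation:
Op 1: note_on(86): voice 0 is free -> assigned | voices=[86 - - -]
Op 2: note_on(87): voice 1 is free -> assigned | voices=[86 87 - -]
Op 3: note_on(63): voice 2 is free -> assigned | voices=[86 87 63 -]
Op 4: note_on(84): voice 3 is free -> assigned | voices=[86 87 63 84]
Op 5: note_off(87): free voice 1 | voices=[86 - 63 84]
Op 6: note_on(60): voice 1 is free -> assigned | voices=[86 60 63 84]
Op 7: note_on(61): all voices busy, STEAL voice 0 (pitch 86, oldest) -> assign | voices=[61 60 63 84]
Op 8: note_on(65): all voices busy, STEAL voice 2 (pitch 63, oldest) -> assign | voices=[61 60 65 84]
Op 9: note_on(89): all voices busy, STEAL voice 3 (pitch 84, oldest) -> assign | voices=[61 60 65 89]
Op 10: note_on(81): all voices busy, STEAL voice 1 (pitch 60, oldest) -> assign | voices=[61 81 65 89]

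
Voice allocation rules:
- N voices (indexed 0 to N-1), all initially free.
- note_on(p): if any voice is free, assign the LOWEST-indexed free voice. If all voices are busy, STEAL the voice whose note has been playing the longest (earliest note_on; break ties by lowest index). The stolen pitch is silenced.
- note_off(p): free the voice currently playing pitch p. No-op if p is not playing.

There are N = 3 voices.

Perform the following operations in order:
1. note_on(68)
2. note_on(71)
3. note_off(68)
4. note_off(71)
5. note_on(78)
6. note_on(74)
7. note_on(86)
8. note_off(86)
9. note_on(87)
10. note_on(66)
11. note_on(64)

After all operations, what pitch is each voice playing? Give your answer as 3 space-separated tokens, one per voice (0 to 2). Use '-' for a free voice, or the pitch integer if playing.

Answer: 66 64 87

Derivation:
Op 1: note_on(68): voice 0 is free -> assigned | voices=[68 - -]
Op 2: note_on(71): voice 1 is free -> assigned | voices=[68 71 -]
Op 3: note_off(68): free voice 0 | voices=[- 71 -]
Op 4: note_off(71): free voice 1 | voices=[- - -]
Op 5: note_on(78): voice 0 is free -> assigned | voices=[78 - -]
Op 6: note_on(74): voice 1 is free -> assigned | voices=[78 74 -]
Op 7: note_on(86): voice 2 is free -> assigned | voices=[78 74 86]
Op 8: note_off(86): free voice 2 | voices=[78 74 -]
Op 9: note_on(87): voice 2 is free -> assigned | voices=[78 74 87]
Op 10: note_on(66): all voices busy, STEAL voice 0 (pitch 78, oldest) -> assign | voices=[66 74 87]
Op 11: note_on(64): all voices busy, STEAL voice 1 (pitch 74, oldest) -> assign | voices=[66 64 87]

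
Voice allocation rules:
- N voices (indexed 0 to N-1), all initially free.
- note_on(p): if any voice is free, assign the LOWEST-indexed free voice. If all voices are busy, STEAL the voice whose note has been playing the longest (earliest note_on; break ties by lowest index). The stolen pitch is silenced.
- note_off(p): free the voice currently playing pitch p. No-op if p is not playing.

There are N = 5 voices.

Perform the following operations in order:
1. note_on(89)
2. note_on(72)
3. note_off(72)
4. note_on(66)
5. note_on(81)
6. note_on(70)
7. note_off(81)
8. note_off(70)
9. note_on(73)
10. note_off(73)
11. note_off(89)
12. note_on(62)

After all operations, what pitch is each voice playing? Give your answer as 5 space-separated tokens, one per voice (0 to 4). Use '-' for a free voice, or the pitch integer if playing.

Answer: 62 66 - - -

Derivation:
Op 1: note_on(89): voice 0 is free -> assigned | voices=[89 - - - -]
Op 2: note_on(72): voice 1 is free -> assigned | voices=[89 72 - - -]
Op 3: note_off(72): free voice 1 | voices=[89 - - - -]
Op 4: note_on(66): voice 1 is free -> assigned | voices=[89 66 - - -]
Op 5: note_on(81): voice 2 is free -> assigned | voices=[89 66 81 - -]
Op 6: note_on(70): voice 3 is free -> assigned | voices=[89 66 81 70 -]
Op 7: note_off(81): free voice 2 | voices=[89 66 - 70 -]
Op 8: note_off(70): free voice 3 | voices=[89 66 - - -]
Op 9: note_on(73): voice 2 is free -> assigned | voices=[89 66 73 - -]
Op 10: note_off(73): free voice 2 | voices=[89 66 - - -]
Op 11: note_off(89): free voice 0 | voices=[- 66 - - -]
Op 12: note_on(62): voice 0 is free -> assigned | voices=[62 66 - - -]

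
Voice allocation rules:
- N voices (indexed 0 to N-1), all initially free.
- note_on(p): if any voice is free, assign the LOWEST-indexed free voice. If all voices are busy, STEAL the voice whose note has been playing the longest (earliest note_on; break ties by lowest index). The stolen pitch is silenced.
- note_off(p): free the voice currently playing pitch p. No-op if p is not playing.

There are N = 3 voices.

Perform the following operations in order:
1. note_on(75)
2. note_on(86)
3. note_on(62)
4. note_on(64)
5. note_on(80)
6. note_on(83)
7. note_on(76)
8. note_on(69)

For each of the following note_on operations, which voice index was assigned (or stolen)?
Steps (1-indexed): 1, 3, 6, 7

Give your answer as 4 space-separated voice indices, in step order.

Answer: 0 2 2 0

Derivation:
Op 1: note_on(75): voice 0 is free -> assigned | voices=[75 - -]
Op 2: note_on(86): voice 1 is free -> assigned | voices=[75 86 -]
Op 3: note_on(62): voice 2 is free -> assigned | voices=[75 86 62]
Op 4: note_on(64): all voices busy, STEAL voice 0 (pitch 75, oldest) -> assign | voices=[64 86 62]
Op 5: note_on(80): all voices busy, STEAL voice 1 (pitch 86, oldest) -> assign | voices=[64 80 62]
Op 6: note_on(83): all voices busy, STEAL voice 2 (pitch 62, oldest) -> assign | voices=[64 80 83]
Op 7: note_on(76): all voices busy, STEAL voice 0 (pitch 64, oldest) -> assign | voices=[76 80 83]
Op 8: note_on(69): all voices busy, STEAL voice 1 (pitch 80, oldest) -> assign | voices=[76 69 83]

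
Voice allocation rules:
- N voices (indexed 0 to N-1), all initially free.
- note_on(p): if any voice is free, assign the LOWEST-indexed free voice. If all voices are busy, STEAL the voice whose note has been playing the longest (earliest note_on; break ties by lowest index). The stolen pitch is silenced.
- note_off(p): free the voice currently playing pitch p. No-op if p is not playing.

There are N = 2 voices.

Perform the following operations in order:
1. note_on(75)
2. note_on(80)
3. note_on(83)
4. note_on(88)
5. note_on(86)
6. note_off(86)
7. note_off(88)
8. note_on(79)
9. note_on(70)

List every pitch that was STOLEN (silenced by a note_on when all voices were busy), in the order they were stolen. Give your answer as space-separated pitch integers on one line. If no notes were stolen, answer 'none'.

Op 1: note_on(75): voice 0 is free -> assigned | voices=[75 -]
Op 2: note_on(80): voice 1 is free -> assigned | voices=[75 80]
Op 3: note_on(83): all voices busy, STEAL voice 0 (pitch 75, oldest) -> assign | voices=[83 80]
Op 4: note_on(88): all voices busy, STEAL voice 1 (pitch 80, oldest) -> assign | voices=[83 88]
Op 5: note_on(86): all voices busy, STEAL voice 0 (pitch 83, oldest) -> assign | voices=[86 88]
Op 6: note_off(86): free voice 0 | voices=[- 88]
Op 7: note_off(88): free voice 1 | voices=[- -]
Op 8: note_on(79): voice 0 is free -> assigned | voices=[79 -]
Op 9: note_on(70): voice 1 is free -> assigned | voices=[79 70]

Answer: 75 80 83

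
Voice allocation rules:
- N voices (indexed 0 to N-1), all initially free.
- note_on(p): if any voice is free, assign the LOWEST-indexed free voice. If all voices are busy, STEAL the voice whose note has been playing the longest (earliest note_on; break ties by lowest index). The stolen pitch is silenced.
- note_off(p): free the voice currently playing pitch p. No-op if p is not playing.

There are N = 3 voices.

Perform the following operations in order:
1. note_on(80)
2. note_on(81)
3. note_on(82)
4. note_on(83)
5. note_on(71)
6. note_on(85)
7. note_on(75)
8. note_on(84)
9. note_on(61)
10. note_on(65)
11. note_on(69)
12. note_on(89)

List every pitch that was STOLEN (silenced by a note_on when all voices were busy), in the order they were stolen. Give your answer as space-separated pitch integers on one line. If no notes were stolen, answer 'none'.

Answer: 80 81 82 83 71 85 75 84 61

Derivation:
Op 1: note_on(80): voice 0 is free -> assigned | voices=[80 - -]
Op 2: note_on(81): voice 1 is free -> assigned | voices=[80 81 -]
Op 3: note_on(82): voice 2 is free -> assigned | voices=[80 81 82]
Op 4: note_on(83): all voices busy, STEAL voice 0 (pitch 80, oldest) -> assign | voices=[83 81 82]
Op 5: note_on(71): all voices busy, STEAL voice 1 (pitch 81, oldest) -> assign | voices=[83 71 82]
Op 6: note_on(85): all voices busy, STEAL voice 2 (pitch 82, oldest) -> assign | voices=[83 71 85]
Op 7: note_on(75): all voices busy, STEAL voice 0 (pitch 83, oldest) -> assign | voices=[75 71 85]
Op 8: note_on(84): all voices busy, STEAL voice 1 (pitch 71, oldest) -> assign | voices=[75 84 85]
Op 9: note_on(61): all voices busy, STEAL voice 2 (pitch 85, oldest) -> assign | voices=[75 84 61]
Op 10: note_on(65): all voices busy, STEAL voice 0 (pitch 75, oldest) -> assign | voices=[65 84 61]
Op 11: note_on(69): all voices busy, STEAL voice 1 (pitch 84, oldest) -> assign | voices=[65 69 61]
Op 12: note_on(89): all voices busy, STEAL voice 2 (pitch 61, oldest) -> assign | voices=[65 69 89]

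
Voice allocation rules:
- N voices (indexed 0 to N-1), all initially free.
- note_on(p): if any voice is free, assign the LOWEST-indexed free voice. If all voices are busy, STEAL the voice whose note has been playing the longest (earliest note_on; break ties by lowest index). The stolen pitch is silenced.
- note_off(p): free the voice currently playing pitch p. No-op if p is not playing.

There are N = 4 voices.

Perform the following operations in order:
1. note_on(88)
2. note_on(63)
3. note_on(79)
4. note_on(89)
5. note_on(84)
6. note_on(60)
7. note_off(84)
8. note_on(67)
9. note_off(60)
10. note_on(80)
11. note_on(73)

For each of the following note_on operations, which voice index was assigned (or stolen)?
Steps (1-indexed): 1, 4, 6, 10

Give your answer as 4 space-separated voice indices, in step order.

Op 1: note_on(88): voice 0 is free -> assigned | voices=[88 - - -]
Op 2: note_on(63): voice 1 is free -> assigned | voices=[88 63 - -]
Op 3: note_on(79): voice 2 is free -> assigned | voices=[88 63 79 -]
Op 4: note_on(89): voice 3 is free -> assigned | voices=[88 63 79 89]
Op 5: note_on(84): all voices busy, STEAL voice 0 (pitch 88, oldest) -> assign | voices=[84 63 79 89]
Op 6: note_on(60): all voices busy, STEAL voice 1 (pitch 63, oldest) -> assign | voices=[84 60 79 89]
Op 7: note_off(84): free voice 0 | voices=[- 60 79 89]
Op 8: note_on(67): voice 0 is free -> assigned | voices=[67 60 79 89]
Op 9: note_off(60): free voice 1 | voices=[67 - 79 89]
Op 10: note_on(80): voice 1 is free -> assigned | voices=[67 80 79 89]
Op 11: note_on(73): all voices busy, STEAL voice 2 (pitch 79, oldest) -> assign | voices=[67 80 73 89]

Answer: 0 3 1 1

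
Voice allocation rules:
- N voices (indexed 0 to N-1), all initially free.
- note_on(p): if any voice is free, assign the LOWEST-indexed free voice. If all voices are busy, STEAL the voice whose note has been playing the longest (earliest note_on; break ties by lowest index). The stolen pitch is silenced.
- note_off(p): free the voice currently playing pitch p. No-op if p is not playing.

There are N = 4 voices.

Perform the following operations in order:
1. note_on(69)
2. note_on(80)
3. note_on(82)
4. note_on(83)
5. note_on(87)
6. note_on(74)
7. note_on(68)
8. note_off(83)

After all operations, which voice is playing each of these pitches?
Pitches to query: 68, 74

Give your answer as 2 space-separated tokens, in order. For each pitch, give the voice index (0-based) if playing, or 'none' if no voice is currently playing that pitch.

Op 1: note_on(69): voice 0 is free -> assigned | voices=[69 - - -]
Op 2: note_on(80): voice 1 is free -> assigned | voices=[69 80 - -]
Op 3: note_on(82): voice 2 is free -> assigned | voices=[69 80 82 -]
Op 4: note_on(83): voice 3 is free -> assigned | voices=[69 80 82 83]
Op 5: note_on(87): all voices busy, STEAL voice 0 (pitch 69, oldest) -> assign | voices=[87 80 82 83]
Op 6: note_on(74): all voices busy, STEAL voice 1 (pitch 80, oldest) -> assign | voices=[87 74 82 83]
Op 7: note_on(68): all voices busy, STEAL voice 2 (pitch 82, oldest) -> assign | voices=[87 74 68 83]
Op 8: note_off(83): free voice 3 | voices=[87 74 68 -]

Answer: 2 1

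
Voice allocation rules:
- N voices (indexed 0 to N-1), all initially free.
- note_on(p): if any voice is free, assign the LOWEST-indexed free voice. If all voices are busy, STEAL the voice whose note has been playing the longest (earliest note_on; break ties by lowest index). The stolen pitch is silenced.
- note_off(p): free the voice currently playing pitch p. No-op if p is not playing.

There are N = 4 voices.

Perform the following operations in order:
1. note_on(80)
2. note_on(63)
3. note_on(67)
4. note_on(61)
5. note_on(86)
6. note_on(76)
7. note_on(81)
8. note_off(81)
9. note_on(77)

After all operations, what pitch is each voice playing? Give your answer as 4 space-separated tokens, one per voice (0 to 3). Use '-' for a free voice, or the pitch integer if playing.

Op 1: note_on(80): voice 0 is free -> assigned | voices=[80 - - -]
Op 2: note_on(63): voice 1 is free -> assigned | voices=[80 63 - -]
Op 3: note_on(67): voice 2 is free -> assigned | voices=[80 63 67 -]
Op 4: note_on(61): voice 3 is free -> assigned | voices=[80 63 67 61]
Op 5: note_on(86): all voices busy, STEAL voice 0 (pitch 80, oldest) -> assign | voices=[86 63 67 61]
Op 6: note_on(76): all voices busy, STEAL voice 1 (pitch 63, oldest) -> assign | voices=[86 76 67 61]
Op 7: note_on(81): all voices busy, STEAL voice 2 (pitch 67, oldest) -> assign | voices=[86 76 81 61]
Op 8: note_off(81): free voice 2 | voices=[86 76 - 61]
Op 9: note_on(77): voice 2 is free -> assigned | voices=[86 76 77 61]

Answer: 86 76 77 61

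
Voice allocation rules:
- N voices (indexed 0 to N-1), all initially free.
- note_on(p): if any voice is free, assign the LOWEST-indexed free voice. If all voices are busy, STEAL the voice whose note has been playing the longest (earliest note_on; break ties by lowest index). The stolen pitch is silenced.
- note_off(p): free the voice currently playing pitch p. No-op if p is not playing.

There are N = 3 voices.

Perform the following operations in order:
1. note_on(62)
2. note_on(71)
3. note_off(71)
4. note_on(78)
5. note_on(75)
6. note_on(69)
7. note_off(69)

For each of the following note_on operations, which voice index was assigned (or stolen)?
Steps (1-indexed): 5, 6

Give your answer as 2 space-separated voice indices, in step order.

Op 1: note_on(62): voice 0 is free -> assigned | voices=[62 - -]
Op 2: note_on(71): voice 1 is free -> assigned | voices=[62 71 -]
Op 3: note_off(71): free voice 1 | voices=[62 - -]
Op 4: note_on(78): voice 1 is free -> assigned | voices=[62 78 -]
Op 5: note_on(75): voice 2 is free -> assigned | voices=[62 78 75]
Op 6: note_on(69): all voices busy, STEAL voice 0 (pitch 62, oldest) -> assign | voices=[69 78 75]
Op 7: note_off(69): free voice 0 | voices=[- 78 75]

Answer: 2 0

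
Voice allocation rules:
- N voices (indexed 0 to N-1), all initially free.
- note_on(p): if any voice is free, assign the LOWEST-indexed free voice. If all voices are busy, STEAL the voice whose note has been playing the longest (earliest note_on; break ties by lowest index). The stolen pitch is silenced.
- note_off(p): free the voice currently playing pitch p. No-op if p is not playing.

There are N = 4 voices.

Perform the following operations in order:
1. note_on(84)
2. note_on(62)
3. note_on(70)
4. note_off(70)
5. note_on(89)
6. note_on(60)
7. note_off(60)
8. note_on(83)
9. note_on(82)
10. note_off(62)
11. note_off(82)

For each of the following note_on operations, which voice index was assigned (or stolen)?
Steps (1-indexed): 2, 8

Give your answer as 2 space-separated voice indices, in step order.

Answer: 1 3

Derivation:
Op 1: note_on(84): voice 0 is free -> assigned | voices=[84 - - -]
Op 2: note_on(62): voice 1 is free -> assigned | voices=[84 62 - -]
Op 3: note_on(70): voice 2 is free -> assigned | voices=[84 62 70 -]
Op 4: note_off(70): free voice 2 | voices=[84 62 - -]
Op 5: note_on(89): voice 2 is free -> assigned | voices=[84 62 89 -]
Op 6: note_on(60): voice 3 is free -> assigned | voices=[84 62 89 60]
Op 7: note_off(60): free voice 3 | voices=[84 62 89 -]
Op 8: note_on(83): voice 3 is free -> assigned | voices=[84 62 89 83]
Op 9: note_on(82): all voices busy, STEAL voice 0 (pitch 84, oldest) -> assign | voices=[82 62 89 83]
Op 10: note_off(62): free voice 1 | voices=[82 - 89 83]
Op 11: note_off(82): free voice 0 | voices=[- - 89 83]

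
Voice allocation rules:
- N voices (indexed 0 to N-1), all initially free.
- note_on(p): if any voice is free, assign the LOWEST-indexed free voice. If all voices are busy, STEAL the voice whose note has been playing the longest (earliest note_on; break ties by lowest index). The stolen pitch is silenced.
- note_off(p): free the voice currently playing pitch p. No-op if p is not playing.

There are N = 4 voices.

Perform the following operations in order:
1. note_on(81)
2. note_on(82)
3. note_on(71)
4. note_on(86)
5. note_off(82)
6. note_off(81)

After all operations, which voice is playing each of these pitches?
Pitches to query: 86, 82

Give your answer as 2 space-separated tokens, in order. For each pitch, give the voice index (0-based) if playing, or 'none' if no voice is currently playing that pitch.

Answer: 3 none

Derivation:
Op 1: note_on(81): voice 0 is free -> assigned | voices=[81 - - -]
Op 2: note_on(82): voice 1 is free -> assigned | voices=[81 82 - -]
Op 3: note_on(71): voice 2 is free -> assigned | voices=[81 82 71 -]
Op 4: note_on(86): voice 3 is free -> assigned | voices=[81 82 71 86]
Op 5: note_off(82): free voice 1 | voices=[81 - 71 86]
Op 6: note_off(81): free voice 0 | voices=[- - 71 86]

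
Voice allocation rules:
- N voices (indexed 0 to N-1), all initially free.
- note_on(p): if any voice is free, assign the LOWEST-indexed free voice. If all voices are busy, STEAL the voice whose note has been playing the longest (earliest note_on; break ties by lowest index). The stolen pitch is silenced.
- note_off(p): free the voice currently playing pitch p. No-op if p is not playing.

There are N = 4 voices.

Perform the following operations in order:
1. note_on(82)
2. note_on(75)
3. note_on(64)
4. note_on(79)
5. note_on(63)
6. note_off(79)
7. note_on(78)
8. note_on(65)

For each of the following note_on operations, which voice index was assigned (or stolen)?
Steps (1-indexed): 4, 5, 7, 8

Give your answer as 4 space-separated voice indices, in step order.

Op 1: note_on(82): voice 0 is free -> assigned | voices=[82 - - -]
Op 2: note_on(75): voice 1 is free -> assigned | voices=[82 75 - -]
Op 3: note_on(64): voice 2 is free -> assigned | voices=[82 75 64 -]
Op 4: note_on(79): voice 3 is free -> assigned | voices=[82 75 64 79]
Op 5: note_on(63): all voices busy, STEAL voice 0 (pitch 82, oldest) -> assign | voices=[63 75 64 79]
Op 6: note_off(79): free voice 3 | voices=[63 75 64 -]
Op 7: note_on(78): voice 3 is free -> assigned | voices=[63 75 64 78]
Op 8: note_on(65): all voices busy, STEAL voice 1 (pitch 75, oldest) -> assign | voices=[63 65 64 78]

Answer: 3 0 3 1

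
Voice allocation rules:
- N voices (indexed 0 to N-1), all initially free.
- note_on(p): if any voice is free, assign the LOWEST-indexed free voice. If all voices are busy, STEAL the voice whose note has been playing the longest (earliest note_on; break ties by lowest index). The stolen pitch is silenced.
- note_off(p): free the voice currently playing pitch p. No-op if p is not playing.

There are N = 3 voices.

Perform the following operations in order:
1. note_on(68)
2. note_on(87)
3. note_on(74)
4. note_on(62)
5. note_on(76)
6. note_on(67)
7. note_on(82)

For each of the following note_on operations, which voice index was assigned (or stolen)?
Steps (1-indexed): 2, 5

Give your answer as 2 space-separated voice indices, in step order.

Op 1: note_on(68): voice 0 is free -> assigned | voices=[68 - -]
Op 2: note_on(87): voice 1 is free -> assigned | voices=[68 87 -]
Op 3: note_on(74): voice 2 is free -> assigned | voices=[68 87 74]
Op 4: note_on(62): all voices busy, STEAL voice 0 (pitch 68, oldest) -> assign | voices=[62 87 74]
Op 5: note_on(76): all voices busy, STEAL voice 1 (pitch 87, oldest) -> assign | voices=[62 76 74]
Op 6: note_on(67): all voices busy, STEAL voice 2 (pitch 74, oldest) -> assign | voices=[62 76 67]
Op 7: note_on(82): all voices busy, STEAL voice 0 (pitch 62, oldest) -> assign | voices=[82 76 67]

Answer: 1 1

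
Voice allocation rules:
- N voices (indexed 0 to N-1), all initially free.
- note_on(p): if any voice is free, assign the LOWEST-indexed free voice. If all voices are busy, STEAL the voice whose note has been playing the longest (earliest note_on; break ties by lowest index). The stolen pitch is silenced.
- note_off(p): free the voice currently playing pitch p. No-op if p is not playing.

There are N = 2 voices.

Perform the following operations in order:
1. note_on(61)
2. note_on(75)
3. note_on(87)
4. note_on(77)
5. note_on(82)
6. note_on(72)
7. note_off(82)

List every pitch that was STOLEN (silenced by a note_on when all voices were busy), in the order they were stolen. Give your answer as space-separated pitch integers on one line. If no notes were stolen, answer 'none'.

Op 1: note_on(61): voice 0 is free -> assigned | voices=[61 -]
Op 2: note_on(75): voice 1 is free -> assigned | voices=[61 75]
Op 3: note_on(87): all voices busy, STEAL voice 0 (pitch 61, oldest) -> assign | voices=[87 75]
Op 4: note_on(77): all voices busy, STEAL voice 1 (pitch 75, oldest) -> assign | voices=[87 77]
Op 5: note_on(82): all voices busy, STEAL voice 0 (pitch 87, oldest) -> assign | voices=[82 77]
Op 6: note_on(72): all voices busy, STEAL voice 1 (pitch 77, oldest) -> assign | voices=[82 72]
Op 7: note_off(82): free voice 0 | voices=[- 72]

Answer: 61 75 87 77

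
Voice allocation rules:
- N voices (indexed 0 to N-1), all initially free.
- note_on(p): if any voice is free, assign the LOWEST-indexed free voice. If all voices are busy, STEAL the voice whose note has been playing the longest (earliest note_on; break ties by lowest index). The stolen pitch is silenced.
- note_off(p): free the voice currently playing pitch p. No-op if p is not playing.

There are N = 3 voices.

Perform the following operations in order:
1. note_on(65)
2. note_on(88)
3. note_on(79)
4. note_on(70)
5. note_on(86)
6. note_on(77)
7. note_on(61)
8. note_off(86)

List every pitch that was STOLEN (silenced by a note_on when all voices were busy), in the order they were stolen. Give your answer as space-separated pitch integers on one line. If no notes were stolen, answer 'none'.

Op 1: note_on(65): voice 0 is free -> assigned | voices=[65 - -]
Op 2: note_on(88): voice 1 is free -> assigned | voices=[65 88 -]
Op 3: note_on(79): voice 2 is free -> assigned | voices=[65 88 79]
Op 4: note_on(70): all voices busy, STEAL voice 0 (pitch 65, oldest) -> assign | voices=[70 88 79]
Op 5: note_on(86): all voices busy, STEAL voice 1 (pitch 88, oldest) -> assign | voices=[70 86 79]
Op 6: note_on(77): all voices busy, STEAL voice 2 (pitch 79, oldest) -> assign | voices=[70 86 77]
Op 7: note_on(61): all voices busy, STEAL voice 0 (pitch 70, oldest) -> assign | voices=[61 86 77]
Op 8: note_off(86): free voice 1 | voices=[61 - 77]

Answer: 65 88 79 70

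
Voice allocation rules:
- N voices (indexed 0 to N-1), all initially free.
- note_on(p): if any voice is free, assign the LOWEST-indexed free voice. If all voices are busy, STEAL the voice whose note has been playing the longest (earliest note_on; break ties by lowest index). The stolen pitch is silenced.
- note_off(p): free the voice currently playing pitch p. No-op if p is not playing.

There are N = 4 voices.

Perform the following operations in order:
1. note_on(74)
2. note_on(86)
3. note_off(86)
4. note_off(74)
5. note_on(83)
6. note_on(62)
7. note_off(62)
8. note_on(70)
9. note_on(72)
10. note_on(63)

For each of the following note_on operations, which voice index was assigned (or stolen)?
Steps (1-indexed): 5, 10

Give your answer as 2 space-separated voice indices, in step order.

Op 1: note_on(74): voice 0 is free -> assigned | voices=[74 - - -]
Op 2: note_on(86): voice 1 is free -> assigned | voices=[74 86 - -]
Op 3: note_off(86): free voice 1 | voices=[74 - - -]
Op 4: note_off(74): free voice 0 | voices=[- - - -]
Op 5: note_on(83): voice 0 is free -> assigned | voices=[83 - - -]
Op 6: note_on(62): voice 1 is free -> assigned | voices=[83 62 - -]
Op 7: note_off(62): free voice 1 | voices=[83 - - -]
Op 8: note_on(70): voice 1 is free -> assigned | voices=[83 70 - -]
Op 9: note_on(72): voice 2 is free -> assigned | voices=[83 70 72 -]
Op 10: note_on(63): voice 3 is free -> assigned | voices=[83 70 72 63]

Answer: 0 3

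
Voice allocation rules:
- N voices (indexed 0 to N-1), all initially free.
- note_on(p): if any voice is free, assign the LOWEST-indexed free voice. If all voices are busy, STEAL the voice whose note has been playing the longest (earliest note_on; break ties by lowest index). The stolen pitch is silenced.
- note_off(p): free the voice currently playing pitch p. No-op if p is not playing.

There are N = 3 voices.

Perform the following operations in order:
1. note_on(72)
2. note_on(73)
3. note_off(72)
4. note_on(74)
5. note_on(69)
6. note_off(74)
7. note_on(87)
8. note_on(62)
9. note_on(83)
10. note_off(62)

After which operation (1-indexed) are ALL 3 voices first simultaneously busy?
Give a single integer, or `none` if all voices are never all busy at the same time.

Answer: 5

Derivation:
Op 1: note_on(72): voice 0 is free -> assigned | voices=[72 - -]
Op 2: note_on(73): voice 1 is free -> assigned | voices=[72 73 -]
Op 3: note_off(72): free voice 0 | voices=[- 73 -]
Op 4: note_on(74): voice 0 is free -> assigned | voices=[74 73 -]
Op 5: note_on(69): voice 2 is free -> assigned | voices=[74 73 69]
Op 6: note_off(74): free voice 0 | voices=[- 73 69]
Op 7: note_on(87): voice 0 is free -> assigned | voices=[87 73 69]
Op 8: note_on(62): all voices busy, STEAL voice 1 (pitch 73, oldest) -> assign | voices=[87 62 69]
Op 9: note_on(83): all voices busy, STEAL voice 2 (pitch 69, oldest) -> assign | voices=[87 62 83]
Op 10: note_off(62): free voice 1 | voices=[87 - 83]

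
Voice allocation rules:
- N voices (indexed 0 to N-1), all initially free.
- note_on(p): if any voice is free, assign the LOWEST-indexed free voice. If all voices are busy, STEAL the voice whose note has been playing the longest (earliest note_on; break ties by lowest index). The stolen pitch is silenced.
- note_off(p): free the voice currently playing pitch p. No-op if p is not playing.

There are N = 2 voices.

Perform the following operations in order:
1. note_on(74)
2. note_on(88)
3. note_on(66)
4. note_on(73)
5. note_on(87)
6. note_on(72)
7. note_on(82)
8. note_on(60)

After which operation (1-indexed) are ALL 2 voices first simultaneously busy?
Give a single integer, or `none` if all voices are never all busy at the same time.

Op 1: note_on(74): voice 0 is free -> assigned | voices=[74 -]
Op 2: note_on(88): voice 1 is free -> assigned | voices=[74 88]
Op 3: note_on(66): all voices busy, STEAL voice 0 (pitch 74, oldest) -> assign | voices=[66 88]
Op 4: note_on(73): all voices busy, STEAL voice 1 (pitch 88, oldest) -> assign | voices=[66 73]
Op 5: note_on(87): all voices busy, STEAL voice 0 (pitch 66, oldest) -> assign | voices=[87 73]
Op 6: note_on(72): all voices busy, STEAL voice 1 (pitch 73, oldest) -> assign | voices=[87 72]
Op 7: note_on(82): all voices busy, STEAL voice 0 (pitch 87, oldest) -> assign | voices=[82 72]
Op 8: note_on(60): all voices busy, STEAL voice 1 (pitch 72, oldest) -> assign | voices=[82 60]

Answer: 2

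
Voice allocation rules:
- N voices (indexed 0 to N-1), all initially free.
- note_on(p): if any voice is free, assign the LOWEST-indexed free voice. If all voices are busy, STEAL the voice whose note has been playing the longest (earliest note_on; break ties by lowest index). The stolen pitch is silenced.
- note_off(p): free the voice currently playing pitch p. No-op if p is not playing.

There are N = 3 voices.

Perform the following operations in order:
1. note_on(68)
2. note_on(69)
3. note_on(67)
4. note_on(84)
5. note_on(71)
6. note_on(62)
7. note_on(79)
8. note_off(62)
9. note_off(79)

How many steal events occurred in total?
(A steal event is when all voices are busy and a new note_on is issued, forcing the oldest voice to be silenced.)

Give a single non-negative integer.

Op 1: note_on(68): voice 0 is free -> assigned | voices=[68 - -]
Op 2: note_on(69): voice 1 is free -> assigned | voices=[68 69 -]
Op 3: note_on(67): voice 2 is free -> assigned | voices=[68 69 67]
Op 4: note_on(84): all voices busy, STEAL voice 0 (pitch 68, oldest) -> assign | voices=[84 69 67]
Op 5: note_on(71): all voices busy, STEAL voice 1 (pitch 69, oldest) -> assign | voices=[84 71 67]
Op 6: note_on(62): all voices busy, STEAL voice 2 (pitch 67, oldest) -> assign | voices=[84 71 62]
Op 7: note_on(79): all voices busy, STEAL voice 0 (pitch 84, oldest) -> assign | voices=[79 71 62]
Op 8: note_off(62): free voice 2 | voices=[79 71 -]
Op 9: note_off(79): free voice 0 | voices=[- 71 -]

Answer: 4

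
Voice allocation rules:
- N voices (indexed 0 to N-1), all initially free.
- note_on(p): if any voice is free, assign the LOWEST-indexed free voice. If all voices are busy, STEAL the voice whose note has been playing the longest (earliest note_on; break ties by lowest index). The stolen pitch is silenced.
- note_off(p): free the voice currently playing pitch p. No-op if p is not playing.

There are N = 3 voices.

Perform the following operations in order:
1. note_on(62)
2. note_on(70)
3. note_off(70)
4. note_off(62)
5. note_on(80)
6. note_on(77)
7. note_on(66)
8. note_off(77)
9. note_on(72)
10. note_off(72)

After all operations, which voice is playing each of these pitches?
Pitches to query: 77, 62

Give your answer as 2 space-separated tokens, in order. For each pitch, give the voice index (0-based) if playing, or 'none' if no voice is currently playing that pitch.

Answer: none none

Derivation:
Op 1: note_on(62): voice 0 is free -> assigned | voices=[62 - -]
Op 2: note_on(70): voice 1 is free -> assigned | voices=[62 70 -]
Op 3: note_off(70): free voice 1 | voices=[62 - -]
Op 4: note_off(62): free voice 0 | voices=[- - -]
Op 5: note_on(80): voice 0 is free -> assigned | voices=[80 - -]
Op 6: note_on(77): voice 1 is free -> assigned | voices=[80 77 -]
Op 7: note_on(66): voice 2 is free -> assigned | voices=[80 77 66]
Op 8: note_off(77): free voice 1 | voices=[80 - 66]
Op 9: note_on(72): voice 1 is free -> assigned | voices=[80 72 66]
Op 10: note_off(72): free voice 1 | voices=[80 - 66]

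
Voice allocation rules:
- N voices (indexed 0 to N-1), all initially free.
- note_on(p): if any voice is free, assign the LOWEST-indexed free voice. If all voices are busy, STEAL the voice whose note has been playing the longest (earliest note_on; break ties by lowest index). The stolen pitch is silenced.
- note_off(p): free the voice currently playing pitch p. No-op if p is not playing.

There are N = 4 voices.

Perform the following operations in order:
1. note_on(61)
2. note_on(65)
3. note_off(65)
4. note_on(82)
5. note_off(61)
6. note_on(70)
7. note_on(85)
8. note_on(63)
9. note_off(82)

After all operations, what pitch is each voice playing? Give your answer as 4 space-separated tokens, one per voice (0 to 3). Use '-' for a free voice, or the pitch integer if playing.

Answer: 70 - 85 63

Derivation:
Op 1: note_on(61): voice 0 is free -> assigned | voices=[61 - - -]
Op 2: note_on(65): voice 1 is free -> assigned | voices=[61 65 - -]
Op 3: note_off(65): free voice 1 | voices=[61 - - -]
Op 4: note_on(82): voice 1 is free -> assigned | voices=[61 82 - -]
Op 5: note_off(61): free voice 0 | voices=[- 82 - -]
Op 6: note_on(70): voice 0 is free -> assigned | voices=[70 82 - -]
Op 7: note_on(85): voice 2 is free -> assigned | voices=[70 82 85 -]
Op 8: note_on(63): voice 3 is free -> assigned | voices=[70 82 85 63]
Op 9: note_off(82): free voice 1 | voices=[70 - 85 63]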